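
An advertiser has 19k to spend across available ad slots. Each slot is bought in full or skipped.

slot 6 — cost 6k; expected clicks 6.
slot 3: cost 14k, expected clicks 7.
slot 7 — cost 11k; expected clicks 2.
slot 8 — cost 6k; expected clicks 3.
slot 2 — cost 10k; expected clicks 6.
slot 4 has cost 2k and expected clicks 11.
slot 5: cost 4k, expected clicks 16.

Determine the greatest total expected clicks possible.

Allowing fractional choices, the relaxed optimum would be about 37.2, but ad slots are indivisible.
slot 2 + slot 4 + slot 5: cost 10 + 2 + 4 = 16 ≤ 19, expected clicks 6 + 11 + 16 = 33.
slot 6 + slot 8 + slot 4 + slot 5: cost 6 + 6 + 2 + 4 = 18 ≤ 19, expected clicks 6 + 3 + 11 + 16 = 36.
slot 6 + slot 4 + slot 5: cost 6 + 2 + 4 = 12 ≤ 19, expected clicks 6 + 11 + 16 = 33.
Best is slot 6, slot 8, slot 4, and slot 5 with total expected clicks 36.

36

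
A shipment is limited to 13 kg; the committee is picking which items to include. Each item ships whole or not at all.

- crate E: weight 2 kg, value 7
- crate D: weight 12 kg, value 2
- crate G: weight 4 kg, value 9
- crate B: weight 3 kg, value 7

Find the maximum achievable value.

23

This is an integer program with binary decision variables.
crate E + crate G: weight 2 + 4 = 6 ≤ 13, value 7 + 9 = 16.
crate E + crate G + crate B: weight 2 + 4 + 3 = 9 ≤ 13, value 7 + 9 + 7 = 23.
Best is crate E, crate G, and crate B with total value 23.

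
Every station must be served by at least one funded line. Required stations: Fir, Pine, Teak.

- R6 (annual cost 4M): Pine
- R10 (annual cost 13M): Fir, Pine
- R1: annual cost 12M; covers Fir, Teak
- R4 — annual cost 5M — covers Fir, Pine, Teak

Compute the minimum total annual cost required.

5

R4 alone covers Fir, Pine, Teak — every station.
Total annual cost: 5.
No cover costs less than 5.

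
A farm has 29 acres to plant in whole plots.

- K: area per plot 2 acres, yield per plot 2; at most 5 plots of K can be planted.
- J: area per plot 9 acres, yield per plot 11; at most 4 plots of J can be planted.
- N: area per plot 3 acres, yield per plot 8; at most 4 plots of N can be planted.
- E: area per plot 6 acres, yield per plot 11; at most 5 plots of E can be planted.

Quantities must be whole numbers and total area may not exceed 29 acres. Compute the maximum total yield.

59

Take 1×K, 3×N, and 3×E: area 29 ≤ 29, yield 1·2 + 3·8 + 3·11 = 59.
No other integer combination yields more.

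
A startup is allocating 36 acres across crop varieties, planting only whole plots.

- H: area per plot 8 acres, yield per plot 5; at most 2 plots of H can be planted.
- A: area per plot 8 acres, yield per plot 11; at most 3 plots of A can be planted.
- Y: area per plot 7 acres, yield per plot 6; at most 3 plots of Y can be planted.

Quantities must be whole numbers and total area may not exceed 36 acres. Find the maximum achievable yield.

Take 3×A and 1×Y: area 31 ≤ 36, yield 3·11 + 1·6 = 39.
A has the best ratio (11/8) and is taken to its limit of 3; remaining capacity is filled optimally with the others.

39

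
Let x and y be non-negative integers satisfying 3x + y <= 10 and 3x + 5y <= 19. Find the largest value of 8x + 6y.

30

The continuous relaxation peaks at (2.58, 2.25) with value 34.17; rounding to a feasible lattice point costs some objective.
(x,y)=(3,1): 3·3+1·1=10≤10, 3·3+5·1=14≤19, objective 30.
(x,y)=(2,2): 3·2+1·2=8≤10, 3·2+5·2=16≤19, objective 28.
(x,y)=(1,3): 3·1+1·3=6≤10, 3·1+5·3=18≤19, objective 26.
(x,y)=(3,0): 3·3+1·0=9≤10, 3·3+5·0=9≤19, objective 24.
Maximum is 30 at (x,y)=(3,1).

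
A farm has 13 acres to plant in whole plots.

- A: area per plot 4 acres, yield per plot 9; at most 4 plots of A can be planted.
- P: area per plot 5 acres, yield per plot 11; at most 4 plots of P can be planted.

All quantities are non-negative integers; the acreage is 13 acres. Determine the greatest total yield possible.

29

This is a bounded integer knapsack.
A has the best ratio (9/4); taking only A gives at most 3×9 = 27 (stopped by the area limit).
Mixing does better — 2×A and 1×P: area 13 ≤ 13, yield 2·9 + 1·11 = 29.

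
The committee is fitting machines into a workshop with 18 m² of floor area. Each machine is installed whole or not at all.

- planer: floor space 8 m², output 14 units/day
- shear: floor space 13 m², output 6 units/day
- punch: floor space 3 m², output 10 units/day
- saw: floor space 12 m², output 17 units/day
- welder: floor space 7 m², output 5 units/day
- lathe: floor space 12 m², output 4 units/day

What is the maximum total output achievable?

This is a 0-1 knapsack instance.
Allowing fractional choices, the relaxed optimum would be about 33.9, but machines are indivisible.
punch + saw: floor space 3 + 12 = 15 ≤ 18, output 10 + 17 = 27.
planer + punch + welder: floor space 8 + 3 + 7 = 18 ≤ 18, output 14 + 10 + 5 = 29.
Best is planer, punch, and welder with total output 29.

29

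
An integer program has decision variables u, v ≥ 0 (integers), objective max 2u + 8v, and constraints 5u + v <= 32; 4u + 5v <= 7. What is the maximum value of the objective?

8

Relaxing integrality, the LP optimum is 11.20 at (u,v) = (0, 1.4), which is not an integer point.
(u,v)=(0,1): 5·0+1·1=1≤32, 4·0+5·1=5≤7, objective 8.
(u,v)=(1,0): 5·1+1·0=5≤32, 4·1+5·0=4≤7, objective 2.
No feasible integer point exceeds 8.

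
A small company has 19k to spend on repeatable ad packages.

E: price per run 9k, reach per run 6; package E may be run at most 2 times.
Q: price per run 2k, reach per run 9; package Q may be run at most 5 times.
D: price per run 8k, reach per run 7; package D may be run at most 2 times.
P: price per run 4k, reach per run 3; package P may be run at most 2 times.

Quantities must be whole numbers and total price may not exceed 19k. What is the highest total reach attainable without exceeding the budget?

52

Q has the best ratio (9/2); taking only Q gives at most 5×9 = 45 (stopped by the supply cap of 5).
Mixing does better — 5×Q and 1×D: price 18 ≤ 19, reach 5·9 + 1·7 = 52.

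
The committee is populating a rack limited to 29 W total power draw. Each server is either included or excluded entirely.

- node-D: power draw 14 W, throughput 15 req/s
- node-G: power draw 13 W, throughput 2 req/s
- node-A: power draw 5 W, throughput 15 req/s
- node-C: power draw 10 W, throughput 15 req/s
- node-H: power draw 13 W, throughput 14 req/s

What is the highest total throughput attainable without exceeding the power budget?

Allowing fractional choices, the relaxed optimum would be about 45.1, but servers are indivisible.
node-D + node-A + node-C: power draw 14 + 5 + 10 = 29 ≤ 29, throughput 15 + 15 + 15 = 45.
node-A + node-C + node-H: power draw 5 + 10 + 13 = 28 ≤ 29, throughput 15 + 15 + 14 = 44.
node-G + node-A + node-C: power draw 13 + 5 + 10 = 28 ≤ 29, throughput 2 + 15 + 15 = 32.
Best is node-D, node-A, and node-C with total throughput 45.

45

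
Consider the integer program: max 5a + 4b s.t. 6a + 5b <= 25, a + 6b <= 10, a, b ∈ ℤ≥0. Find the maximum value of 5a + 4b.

20

Relaxing integrality, the LP optimum is 20.83 at (a,b) = (4.17, 0), which is not an integer point.
(a,b)=(4,0): 6·4+5·0=24≤25, 1·4+6·0=4≤10, objective 20.
(a,b)=(3,1): 6·3+5·1=23≤25, 1·3+6·1=9≤10, objective 19.
(a,b)=(3,0): 6·3+5·0=18≤25, 1·3+6·0=3≤10, objective 15.
Maximum is 20 at (a,b)=(4,0).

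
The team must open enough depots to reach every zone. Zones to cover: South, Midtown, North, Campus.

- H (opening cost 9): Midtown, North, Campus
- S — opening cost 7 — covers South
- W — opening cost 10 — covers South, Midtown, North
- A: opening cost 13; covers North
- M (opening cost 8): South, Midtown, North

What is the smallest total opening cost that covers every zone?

Choose H and S: together they cover South, Midtown, North, Campus — every zone.
Total opening cost: 9 + 7 = 16.

16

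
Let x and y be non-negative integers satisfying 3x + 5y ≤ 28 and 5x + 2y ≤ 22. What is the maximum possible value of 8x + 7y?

45

The continuous relaxation peaks at (2.84, 3.89) with value 50.00; rounding to a feasible lattice point costs some objective.
(x,y)=(3,3) is feasible, giving 45.
(x,y)=(2,4) is feasible, giving 44.
(x,y)=(3,2) is feasible, giving 38.
Maximum is 45 at (x,y)=(3,3).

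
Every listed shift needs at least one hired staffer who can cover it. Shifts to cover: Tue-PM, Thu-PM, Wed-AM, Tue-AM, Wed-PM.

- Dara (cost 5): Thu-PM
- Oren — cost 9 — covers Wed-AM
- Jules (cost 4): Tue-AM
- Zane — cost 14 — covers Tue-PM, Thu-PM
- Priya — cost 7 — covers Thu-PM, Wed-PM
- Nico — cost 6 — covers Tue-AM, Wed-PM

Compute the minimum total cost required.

The greedy cost-per-new-shift heuristic would pick Nico, Dara, Oren, and Zane for 34, but a cheaper cover exists.
Choose Oren, Zane, and Nico: together they cover Tue-PM, Thu-PM, Wed-AM, Tue-AM, Wed-PM — every shift.
Total cost: 9 + 14 + 6 = 29.
No cover costs less than 29.

29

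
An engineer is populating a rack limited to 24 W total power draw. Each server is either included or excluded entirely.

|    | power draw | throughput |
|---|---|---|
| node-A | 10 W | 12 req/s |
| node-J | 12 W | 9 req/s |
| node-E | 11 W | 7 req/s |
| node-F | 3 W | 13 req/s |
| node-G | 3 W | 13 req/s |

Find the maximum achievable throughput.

38

This is a 0-1 knapsack instance.
Take node-A, node-F, and node-G: power draw 10 + 3 + 3 = 16 ≤ 24, throughput 12 + 13 + 13 = 38.
No other feasible combination does better.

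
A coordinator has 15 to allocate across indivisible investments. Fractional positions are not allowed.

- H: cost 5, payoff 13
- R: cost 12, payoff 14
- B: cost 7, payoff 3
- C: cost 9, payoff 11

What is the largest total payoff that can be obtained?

24

Take H and C: cost 5 + 9 = 14 ≤ 15, payoff 13 + 11 = 24.
No other feasible combination does better.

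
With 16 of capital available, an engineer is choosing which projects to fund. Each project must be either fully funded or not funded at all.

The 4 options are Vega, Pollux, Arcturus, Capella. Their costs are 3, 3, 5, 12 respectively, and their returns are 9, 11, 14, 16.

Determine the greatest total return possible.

Allowing fractional choices, the relaxed optimum would be about 40.7, but projects are indivisible.
Vega + Pollux + Arcturus: cost 3 + 3 + 5 = 11 ≤ 16, return 9 + 11 + 14 = 34.
Pollux + Capella: cost 3 + 12 = 15 ≤ 16, return 11 + 16 = 27.
Pollux + Arcturus: cost 3 + 5 = 8 ≤ 16, return 11 + 14 = 25.
Best is Vega, Pollux, and Arcturus with total return 34.

34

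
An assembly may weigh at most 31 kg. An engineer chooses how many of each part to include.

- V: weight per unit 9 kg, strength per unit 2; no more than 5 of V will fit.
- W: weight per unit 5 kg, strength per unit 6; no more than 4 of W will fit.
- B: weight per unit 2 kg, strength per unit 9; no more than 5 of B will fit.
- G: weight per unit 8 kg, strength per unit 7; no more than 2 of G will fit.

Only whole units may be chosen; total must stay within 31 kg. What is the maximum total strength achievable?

4×W and 5×B: weight 30 ≤ 31, strength 4·6 + 5·9 = 69.
1×W, 5×B, and 2×G: weight 31 ≤ 31, strength 1·6 + 5·9 + 2·7 = 65.
Best is 69.

69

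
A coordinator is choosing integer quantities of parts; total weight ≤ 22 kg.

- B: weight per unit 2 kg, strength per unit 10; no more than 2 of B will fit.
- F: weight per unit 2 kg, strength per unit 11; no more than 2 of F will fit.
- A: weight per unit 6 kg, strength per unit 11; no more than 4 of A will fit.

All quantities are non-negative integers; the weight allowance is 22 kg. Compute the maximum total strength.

2×B, 2×F, and 2×A: weight 20 ≤ 22, strength 2·10 + 2·11 + 2·11 = 64.
2×F and 3×A: weight 22 ≤ 22, strength 2·11 + 3·11 = 55.
Best is 64.

64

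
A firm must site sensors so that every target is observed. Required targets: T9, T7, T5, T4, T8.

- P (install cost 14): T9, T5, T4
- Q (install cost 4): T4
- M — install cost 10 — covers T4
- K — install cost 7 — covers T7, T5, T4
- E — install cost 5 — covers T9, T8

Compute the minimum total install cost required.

12

Choose K and E: together they cover T9, T7, T5, T4, T8 — every target.
Total install cost: 7 + 5 = 12.
No cover costs less than 12.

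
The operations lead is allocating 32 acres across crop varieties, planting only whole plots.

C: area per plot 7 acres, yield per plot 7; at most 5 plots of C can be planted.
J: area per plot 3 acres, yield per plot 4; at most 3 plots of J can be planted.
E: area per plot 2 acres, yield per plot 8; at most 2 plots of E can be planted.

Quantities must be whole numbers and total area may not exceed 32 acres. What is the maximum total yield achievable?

3×C, 2×J, and 2×E: area 31 ≤ 32, yield 3·7 + 2·4 + 2·8 = 45.
4×C and 2×E: area 32 ≤ 32, yield 4·7 + 2·8 = 44.
Best is 45.

45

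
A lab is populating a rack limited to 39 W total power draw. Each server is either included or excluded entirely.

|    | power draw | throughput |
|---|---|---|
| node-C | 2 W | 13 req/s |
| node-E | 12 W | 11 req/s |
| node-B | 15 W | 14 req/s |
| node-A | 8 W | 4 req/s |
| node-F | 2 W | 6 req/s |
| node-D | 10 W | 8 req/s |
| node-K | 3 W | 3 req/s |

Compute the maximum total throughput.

Take node-C, node-E, node-B, node-A, and node-F: power draw 2 + 12 + 15 + 8 + 2 = 39 ≤ 39, throughput 13 + 11 + 14 + 4 + 6 = 48.
No other feasible combination does better.

48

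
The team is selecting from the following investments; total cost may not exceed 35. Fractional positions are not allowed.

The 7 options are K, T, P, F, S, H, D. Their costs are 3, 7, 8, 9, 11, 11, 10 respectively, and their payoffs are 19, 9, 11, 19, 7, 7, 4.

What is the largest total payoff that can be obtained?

58

Treat it as a binary knapsack problem.
K + T + P + F: cost 3 + 7 + 8 + 9 = 27 ≤ 35, payoff 19 + 9 + 11 + 19 = 58.
K + P + F + S: cost 3 + 8 + 9 + 11 = 31 ≤ 35, payoff 19 + 11 + 19 + 7 = 56.
Best is K, T, P, and F with total payoff 58.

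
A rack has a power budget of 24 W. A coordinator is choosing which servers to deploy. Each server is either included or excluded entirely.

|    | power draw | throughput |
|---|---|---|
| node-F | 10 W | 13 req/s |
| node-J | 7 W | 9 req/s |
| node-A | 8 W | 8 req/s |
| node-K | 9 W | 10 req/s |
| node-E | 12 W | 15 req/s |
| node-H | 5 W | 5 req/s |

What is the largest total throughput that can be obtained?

This is an integer program with binary decision variables.
Take node-J, node-E, and node-H: power draw 7 + 12 + 5 = 24 ≤ 24, throughput 9 + 15 + 5 = 29.
No other feasible combination does better.

29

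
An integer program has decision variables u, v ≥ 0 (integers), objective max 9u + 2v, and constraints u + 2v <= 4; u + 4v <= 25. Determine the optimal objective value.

36

(u,v)=(4,0): 1·4+2·0=4≤4, 1·4+4·0=4≤25, objective 36.
(u,v)=(3,0): 1·3+2·0=3≤4, 1·3+4·0=3≤25, objective 27.
No feasible integer point exceeds 36.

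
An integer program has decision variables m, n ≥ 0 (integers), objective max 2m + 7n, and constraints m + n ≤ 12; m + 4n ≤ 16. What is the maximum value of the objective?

30

Relaxing integrality, the LP optimum is 30.67 at (m,n) = (10.7, 1.33), which is not an integer point.
(m,n)=(8,2): 1·8+1·2=10≤12, 1·8+4·2=16≤16, objective 30.
(m,n)=(11,1): 1·11+1·1=12≤12, 1·11+4·1=15≤16, objective 29.
(m,n)=(7,2): 1·7+1·2=9≤12, 1·7+4·2=15≤16, objective 28.
No feasible integer point exceeds 30.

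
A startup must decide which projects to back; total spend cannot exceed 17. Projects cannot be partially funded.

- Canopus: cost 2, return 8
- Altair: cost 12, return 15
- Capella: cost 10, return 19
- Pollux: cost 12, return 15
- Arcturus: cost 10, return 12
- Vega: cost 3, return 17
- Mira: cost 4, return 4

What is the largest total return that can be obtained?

44

Canopus + Altair + Vega: cost 2 + 12 + 3 = 17 ≤ 17, return 8 + 15 + 17 = 40.
Canopus + Pollux + Vega: cost 2 + 12 + 3 = 17 ≤ 17, return 8 + 15 + 17 = 40.
Canopus + Capella + Vega: cost 2 + 10 + 3 = 15 ≤ 17, return 8 + 19 + 17 = 44.
Best is Canopus, Capella, and Vega with total return 44.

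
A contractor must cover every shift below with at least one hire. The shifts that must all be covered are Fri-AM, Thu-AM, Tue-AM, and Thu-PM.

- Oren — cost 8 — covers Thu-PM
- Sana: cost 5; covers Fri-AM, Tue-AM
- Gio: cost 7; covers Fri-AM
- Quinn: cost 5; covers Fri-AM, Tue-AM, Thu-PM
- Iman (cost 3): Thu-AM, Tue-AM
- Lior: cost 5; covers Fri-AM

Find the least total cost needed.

This is an integer covering problem.
Choose Quinn and Iman: together they cover Fri-AM, Thu-AM, Tue-AM, Thu-PM — every shift.
Total cost: 5 + 3 = 8.
No cover costs less than 8.

8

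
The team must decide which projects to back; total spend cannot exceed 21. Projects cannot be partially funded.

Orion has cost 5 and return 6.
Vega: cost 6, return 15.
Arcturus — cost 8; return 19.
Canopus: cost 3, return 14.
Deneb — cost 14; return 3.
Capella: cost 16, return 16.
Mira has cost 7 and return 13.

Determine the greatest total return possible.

48

This is a 0-1 knapsack instance.
Orion + Vega + Canopus + Mira: cost 5 + 6 + 3 + 7 = 21 ≤ 21, return 6 + 15 + 14 + 13 = 48.
Vega + Arcturus + Canopus: cost 6 + 8 + 3 = 17 ≤ 21, return 15 + 19 + 14 = 48.
The maximum return is 48; one optimal choice is Vega, Arcturus, and Canopus.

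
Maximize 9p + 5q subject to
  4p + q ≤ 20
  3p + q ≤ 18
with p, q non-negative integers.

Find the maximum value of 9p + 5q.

(p,q)=(0,18): 4·0+1·18=18≤20, 3·0+1·18=18≤18, objective 90.
(p,q)=(0,17): 4·0+1·17=17≤20, 3·0+1·17=17≤18, objective 85.
Maximum is 90 at (p,q)=(0,18).

90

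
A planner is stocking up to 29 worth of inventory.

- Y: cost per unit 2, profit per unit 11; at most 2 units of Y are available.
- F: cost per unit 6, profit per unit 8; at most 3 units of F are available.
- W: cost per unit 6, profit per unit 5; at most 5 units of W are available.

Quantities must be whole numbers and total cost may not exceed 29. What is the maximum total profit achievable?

51

Y has the best ratio (11/2); taking only Y gives at most 2×11 = 22 (stopped by the supply cap of 2).
Mixing does better — 2×Y, 3×F, and 1×W: cost 28 ≤ 29, profit 2·11 + 3·8 + 1·5 = 51.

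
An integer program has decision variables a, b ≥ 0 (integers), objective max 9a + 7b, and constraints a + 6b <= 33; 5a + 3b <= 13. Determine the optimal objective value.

(a,b)=(0,4): 1·0+6·4=24≤33, 5·0+3·4=12≤13, objective 28.
(a,b)=(0,3): 1·0+6·3=18≤33, 5·0+3·3=9≤13, objective 21.
The best lattice point is (0,4), giving 28.

28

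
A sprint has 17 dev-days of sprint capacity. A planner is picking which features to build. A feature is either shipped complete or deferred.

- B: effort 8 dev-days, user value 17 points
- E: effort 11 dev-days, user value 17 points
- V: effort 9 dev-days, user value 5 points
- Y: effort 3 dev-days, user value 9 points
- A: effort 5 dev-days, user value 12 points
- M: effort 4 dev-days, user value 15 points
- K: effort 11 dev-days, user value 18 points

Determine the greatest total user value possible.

This is an integer program with binary decision variables.
Take B, A, and M: effort 8 + 5 + 4 = 17 ≤ 17, user value 17 + 12 + 15 = 44.
No other feasible combination does better.

44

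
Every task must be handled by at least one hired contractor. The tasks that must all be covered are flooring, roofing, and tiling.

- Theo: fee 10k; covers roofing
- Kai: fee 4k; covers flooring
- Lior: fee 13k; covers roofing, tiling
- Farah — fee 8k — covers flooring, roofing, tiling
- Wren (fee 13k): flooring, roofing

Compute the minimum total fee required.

8

Farah alone covers flooring, roofing, tiling — every task.
Total fee: 8.
No cover costs less than 8.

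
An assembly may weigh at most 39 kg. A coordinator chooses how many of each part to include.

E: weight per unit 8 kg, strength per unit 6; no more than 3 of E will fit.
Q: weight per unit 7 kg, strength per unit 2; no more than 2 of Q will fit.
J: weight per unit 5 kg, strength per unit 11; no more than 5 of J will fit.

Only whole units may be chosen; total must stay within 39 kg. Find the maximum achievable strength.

61

2×Q and 5×J: weight 39 ≤ 39, strength 2·2 + 5·11 = 59.
1×E and 5×J: weight 33 ≤ 39, strength 1·6 + 5·11 = 61.
Best is 61.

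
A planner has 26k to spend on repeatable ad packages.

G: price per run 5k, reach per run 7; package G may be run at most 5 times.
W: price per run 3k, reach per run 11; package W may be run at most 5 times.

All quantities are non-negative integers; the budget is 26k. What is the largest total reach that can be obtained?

69

This is a bounded integer knapsack.
Take 2×G and 5×W: price 25 ≤ 26, reach 2·7 + 5·11 = 69.
W has the best ratio (11/3) and is taken to its limit of 5; remaining capacity is filled optimally with the others.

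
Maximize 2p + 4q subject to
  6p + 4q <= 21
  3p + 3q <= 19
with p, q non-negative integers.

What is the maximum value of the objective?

20

(p,q)=(0,5): 6·0+4·5=20≤21, 3·0+3·5=15≤19, objective 20.
(p,q)=(0,4): 6·0+4·4=16≤21, 3·0+3·4=12≤19, objective 16.
The best lattice point is (0,5), giving 20.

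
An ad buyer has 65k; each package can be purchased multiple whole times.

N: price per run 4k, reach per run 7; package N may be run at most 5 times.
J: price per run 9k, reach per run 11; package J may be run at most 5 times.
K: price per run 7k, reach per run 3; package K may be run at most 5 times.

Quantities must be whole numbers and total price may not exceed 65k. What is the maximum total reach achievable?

90

N has the best ratio (7/4); taking only N gives at most 5×7 = 35 (stopped by the supply cap of 5).
Mixing does better — 5×N and 5×J: price 65 ≤ 65, reach 5·7 + 5·11 = 90.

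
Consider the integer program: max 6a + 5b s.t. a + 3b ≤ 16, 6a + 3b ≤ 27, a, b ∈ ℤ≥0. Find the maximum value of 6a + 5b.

33

The continuous relaxation peaks at (2.2, 4.6) with value 36.20; rounding to a feasible lattice point costs some objective.
(a,b)=(3,3) is feasible, giving 33.
(a,b)=(2,4) is feasible, giving 32.
(a,b)=(1,5) is feasible, giving 31.
(a,b)=(3,2) is feasible, giving 28.
Maximum is 33 at (a,b)=(3,3).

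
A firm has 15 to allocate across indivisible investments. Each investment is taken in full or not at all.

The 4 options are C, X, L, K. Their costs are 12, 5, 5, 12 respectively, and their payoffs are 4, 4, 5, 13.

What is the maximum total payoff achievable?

13

This is an integer program with binary decision variables.
Take K: cost 12 ≤ 15, payoff 13.
No other feasible combination does better.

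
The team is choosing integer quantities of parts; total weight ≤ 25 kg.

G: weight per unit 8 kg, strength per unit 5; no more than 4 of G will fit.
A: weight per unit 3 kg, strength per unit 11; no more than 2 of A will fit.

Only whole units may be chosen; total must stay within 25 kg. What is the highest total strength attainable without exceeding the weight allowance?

32

1×G and 2×A: weight 14 ≤ 25, strength 1·5 + 2·11 = 27.
2×G and 2×A: weight 22 ≤ 25, strength 2·5 + 2·11 = 32.
Best is 32.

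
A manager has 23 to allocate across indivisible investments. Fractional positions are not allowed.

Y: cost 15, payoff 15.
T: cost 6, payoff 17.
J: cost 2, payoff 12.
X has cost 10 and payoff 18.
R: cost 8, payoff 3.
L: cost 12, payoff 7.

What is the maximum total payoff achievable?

47

Treat it as a binary knapsack problem.
Y + T + J: cost 15 + 6 + 2 = 23 ≤ 23, payoff 15 + 17 + 12 = 44.
T + J + X: cost 6 + 2 + 10 = 18 ≤ 23, payoff 17 + 12 + 18 = 47.
Best is T, J, and X with total payoff 47.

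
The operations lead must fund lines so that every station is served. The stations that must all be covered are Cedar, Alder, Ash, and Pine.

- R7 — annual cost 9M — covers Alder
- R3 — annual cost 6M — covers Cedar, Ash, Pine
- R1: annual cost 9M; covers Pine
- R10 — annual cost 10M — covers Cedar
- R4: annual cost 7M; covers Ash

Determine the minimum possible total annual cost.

This is a weighted set-cover instance.
Choose R7 and R3: together they cover Cedar, Alder, Ash, Pine — every station.
Total annual cost: 9 + 6 = 15.
No cover costs less than 15.

15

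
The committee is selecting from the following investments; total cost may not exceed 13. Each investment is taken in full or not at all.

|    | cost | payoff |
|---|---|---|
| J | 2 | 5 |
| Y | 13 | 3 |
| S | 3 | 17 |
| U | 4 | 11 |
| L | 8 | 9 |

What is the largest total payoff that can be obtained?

This is a 0-1 knapsack instance.
S + U: cost 3 + 4 = 7 ≤ 13, payoff 17 + 11 = 28.
J + S + U: cost 2 + 3 + 4 = 9 ≤ 13, payoff 5 + 17 + 11 = 33.
J + S + L: cost 2 + 3 + 8 = 13 ≤ 13, payoff 5 + 17 + 9 = 31.
Best is J, S, and U with total payoff 33.

33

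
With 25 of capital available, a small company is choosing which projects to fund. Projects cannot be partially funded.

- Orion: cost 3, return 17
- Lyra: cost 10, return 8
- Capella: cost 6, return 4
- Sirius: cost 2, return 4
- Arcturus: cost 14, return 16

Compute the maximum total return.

Allowing fractional choices, the relaxed optimum would be about 41.8, but projects are indivisible.
Orion + Capella + Sirius + Arcturus: cost 3 + 6 + 2 + 14 = 25 ≤ 25, return 17 + 4 + 4 + 16 = 41.
Orion + Sirius + Arcturus: cost 3 + 2 + 14 = 19 ≤ 25, return 17 + 4 + 16 = 37.
Best is Orion, Capella, Sirius, and Arcturus with total return 41.

41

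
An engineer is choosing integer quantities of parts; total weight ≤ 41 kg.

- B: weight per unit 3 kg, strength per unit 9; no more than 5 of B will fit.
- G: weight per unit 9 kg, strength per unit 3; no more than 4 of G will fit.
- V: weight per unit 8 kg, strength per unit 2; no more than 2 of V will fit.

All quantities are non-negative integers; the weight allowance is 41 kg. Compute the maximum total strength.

53

This is a bounded integer knapsack.
B has the best ratio (9/3); taking only B gives at most 5×9 = 45 (stopped by the supply cap of 5).
Mixing does better — 5×B, 2×G, and 1×V: weight 41 ≤ 41, strength 5·9 + 2·3 + 1·2 = 53.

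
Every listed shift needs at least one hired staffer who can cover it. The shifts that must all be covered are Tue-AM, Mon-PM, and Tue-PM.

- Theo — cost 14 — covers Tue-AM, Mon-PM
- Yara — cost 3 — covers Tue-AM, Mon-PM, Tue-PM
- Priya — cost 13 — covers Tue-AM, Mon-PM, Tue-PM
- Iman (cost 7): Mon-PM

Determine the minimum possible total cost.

Yara alone covers Tue-AM, Mon-PM, Tue-PM — every shift.
Total cost: 3.
No cover costs less than 3.

3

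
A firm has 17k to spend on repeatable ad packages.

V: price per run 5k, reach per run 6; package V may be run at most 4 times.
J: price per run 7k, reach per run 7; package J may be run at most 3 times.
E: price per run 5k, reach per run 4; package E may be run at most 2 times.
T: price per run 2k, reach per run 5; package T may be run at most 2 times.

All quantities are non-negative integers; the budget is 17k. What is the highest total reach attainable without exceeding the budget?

3×V and 1×T: price 17 ≤ 17, reach 3·6 + 1·5 = 23.
1×V, 1×J, and 2×T: price 16 ≤ 17, reach 1·6 + 1·7 + 2·5 = 23.
Best is 23.

23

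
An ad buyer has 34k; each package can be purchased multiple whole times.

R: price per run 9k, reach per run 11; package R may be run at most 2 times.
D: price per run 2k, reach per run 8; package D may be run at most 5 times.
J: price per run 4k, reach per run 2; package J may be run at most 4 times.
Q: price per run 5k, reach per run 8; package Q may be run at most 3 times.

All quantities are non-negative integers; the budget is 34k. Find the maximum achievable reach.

75

Take 1×R, 5×D, and 3×Q: price 34 ≤ 34, reach 1·11 + 5·8 + 3·8 = 75.
D has the best ratio (8/2) and is taken to its limit of 5; remaining capacity is filled optimally with the others.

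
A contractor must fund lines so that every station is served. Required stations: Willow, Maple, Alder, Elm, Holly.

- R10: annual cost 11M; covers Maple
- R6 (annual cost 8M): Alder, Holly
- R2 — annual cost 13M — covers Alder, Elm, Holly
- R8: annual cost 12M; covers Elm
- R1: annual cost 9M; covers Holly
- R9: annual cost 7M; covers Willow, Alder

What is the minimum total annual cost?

Choose R10, R2, and R9: together they cover Willow, Maple, Alder, Elm, Holly — every station.
Total annual cost: 11 + 13 + 7 = 31.
No cover costs less than 31.

31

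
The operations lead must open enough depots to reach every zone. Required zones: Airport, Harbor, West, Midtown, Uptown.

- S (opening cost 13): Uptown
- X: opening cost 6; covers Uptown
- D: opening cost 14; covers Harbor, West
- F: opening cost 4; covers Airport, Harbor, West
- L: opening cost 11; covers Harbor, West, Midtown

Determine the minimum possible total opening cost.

21

This is an integer covering problem.
Choose X, F, and L: together they cover Airport, Harbor, West, Midtown, Uptown — every zone.
Total opening cost: 6 + 4 + 11 = 21.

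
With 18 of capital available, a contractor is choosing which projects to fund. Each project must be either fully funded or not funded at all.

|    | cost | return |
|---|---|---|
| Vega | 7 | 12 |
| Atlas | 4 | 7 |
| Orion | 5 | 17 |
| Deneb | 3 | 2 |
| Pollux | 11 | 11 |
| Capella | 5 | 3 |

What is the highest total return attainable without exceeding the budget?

Take Vega, Atlas, and Orion: cost 7 + 4 + 5 = 16 ≤ 18, return 12 + 7 + 17 = 36.
No other feasible combination does better.

36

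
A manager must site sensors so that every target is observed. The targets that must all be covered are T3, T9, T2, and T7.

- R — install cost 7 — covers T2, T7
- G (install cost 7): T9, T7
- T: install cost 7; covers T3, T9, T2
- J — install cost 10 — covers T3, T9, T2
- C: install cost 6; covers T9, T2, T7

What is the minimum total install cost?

13

Choose T and C: together they cover T3, T9, T2, T7 — every target.
Total install cost: 7 + 6 = 13.
No cover costs less than 13.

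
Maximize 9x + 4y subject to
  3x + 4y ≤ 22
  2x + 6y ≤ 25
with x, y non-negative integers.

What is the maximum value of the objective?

(x,y)=(7,0) is feasible, giving 63.
(x,y)=(6,1) is feasible, giving 58.
The best lattice point is (7,0), giving 63.

63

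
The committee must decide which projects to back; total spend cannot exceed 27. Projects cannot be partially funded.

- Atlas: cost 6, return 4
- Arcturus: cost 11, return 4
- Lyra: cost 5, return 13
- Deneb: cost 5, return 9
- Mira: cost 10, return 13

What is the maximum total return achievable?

39

Allowing fractional choices, the relaxed optimum would be about 39.4, but projects are indivisible.
Atlas + Lyra + Deneb + Mira: cost 6 + 5 + 5 + 10 = 26 ≤ 27, return 4 + 13 + 9 + 13 = 39.
Lyra + Deneb + Mira: cost 5 + 5 + 10 = 20 ≤ 27, return 13 + 9 + 13 = 35.
Best is Atlas, Lyra, Deneb, and Mira with total return 39.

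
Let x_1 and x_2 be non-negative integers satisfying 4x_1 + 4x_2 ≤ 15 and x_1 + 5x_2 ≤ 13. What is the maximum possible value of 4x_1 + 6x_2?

16

Relaxing integrality, the LP optimum is 19.62 at (x_1,x_2) = (1.44, 2.31), which is not an integer point.
(x_1,x_2)=(1,2): 4·1+4·2=12≤15, 1·1+5·2=11≤13, objective 16.
(x_1,x_2)=(2,1): 4·2+4·1=12≤15, 1·2+5·1=7≤13, objective 14.
(x_1,x_2)=(0,2): 4·0+4·2=8≤15, 1·0+5·2=10≤13, objective 12.
Maximum is 16 at (x_1,x_2)=(1,2).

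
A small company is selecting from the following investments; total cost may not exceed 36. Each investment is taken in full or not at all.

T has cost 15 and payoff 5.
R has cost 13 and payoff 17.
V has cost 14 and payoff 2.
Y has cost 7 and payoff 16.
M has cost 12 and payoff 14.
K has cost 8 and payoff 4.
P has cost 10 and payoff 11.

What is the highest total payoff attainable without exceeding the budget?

This is an integer program with binary decision variables.
Take R, Y, and M: cost 13 + 7 + 12 = 32 ≤ 36, payoff 17 + 16 + 14 = 47.
No other feasible combination does better.

47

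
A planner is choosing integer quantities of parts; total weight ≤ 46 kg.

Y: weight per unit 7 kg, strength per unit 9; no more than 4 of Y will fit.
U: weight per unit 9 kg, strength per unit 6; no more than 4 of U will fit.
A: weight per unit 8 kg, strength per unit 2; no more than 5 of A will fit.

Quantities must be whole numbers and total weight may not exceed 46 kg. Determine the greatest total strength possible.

48

Take 4×Y and 2×U: weight 46 ≤ 46, strength 4·9 + 2·6 = 48.
Y has the best ratio (9/7) and is taken to its limit of 4; remaining capacity is filled optimally with the others.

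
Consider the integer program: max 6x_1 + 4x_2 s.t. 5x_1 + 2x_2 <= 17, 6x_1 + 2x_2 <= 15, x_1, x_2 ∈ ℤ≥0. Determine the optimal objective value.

Relaxing integrality, the LP optimum is 30.00 at (x_1,x_2) = (0, 7.5), which is not an integer point.
(x_1,x_2)=(0,7): 5·0+2·7=14≤17, 6·0+2·7=14≤15, objective 28.
(x_1,x_2)=(0,6): 5·0+2·6=12≤17, 6·0+2·6=12≤15, objective 24.
Maximum is 28 at (x_1,x_2)=(0,7).

28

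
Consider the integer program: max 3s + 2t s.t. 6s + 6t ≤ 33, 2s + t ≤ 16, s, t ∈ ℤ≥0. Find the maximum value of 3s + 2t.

15

(s,t)=(5,0): 6·5+6·0=30≤33, 2·5+1·0=10≤16, objective 15.
(s,t)=(4,1): 6·4+6·1=30≤33, 2·4+1·1=9≤16, objective 14.
No feasible integer point exceeds 15.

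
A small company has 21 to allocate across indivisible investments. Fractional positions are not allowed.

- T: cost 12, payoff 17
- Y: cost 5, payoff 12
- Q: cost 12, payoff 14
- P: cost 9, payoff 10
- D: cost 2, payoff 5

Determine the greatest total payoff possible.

Take T, Y, and D: cost 12 + 5 + 2 = 19 ≤ 21, payoff 17 + 12 + 5 = 34.
No other feasible combination does better.

34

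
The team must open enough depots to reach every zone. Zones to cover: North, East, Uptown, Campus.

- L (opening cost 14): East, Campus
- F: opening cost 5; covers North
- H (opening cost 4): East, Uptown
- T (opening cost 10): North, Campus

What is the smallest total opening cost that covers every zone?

The greedy cost-per-new-zone heuristic would pick H, F, and T for 19, but a cheaper cover exists.
Choose H and T: together they cover North, East, Uptown, Campus — every zone.
Total opening cost: 4 + 10 = 14.
No cover costs less than 14.

14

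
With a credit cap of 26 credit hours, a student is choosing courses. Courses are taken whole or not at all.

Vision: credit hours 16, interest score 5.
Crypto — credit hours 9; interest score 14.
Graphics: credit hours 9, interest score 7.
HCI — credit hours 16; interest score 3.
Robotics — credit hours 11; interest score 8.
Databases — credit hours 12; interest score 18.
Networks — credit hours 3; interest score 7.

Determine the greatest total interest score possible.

Allowing fractional choices, the relaxed optimum would be about 40.6, but courses are indivisible.
Crypto + Databases: credit hours 9 + 12 = 21 ≤ 26, interest score 14 + 18 = 32.
Crypto + Databases + Networks: credit hours 9 + 12 + 3 = 24 ≤ 26, interest score 14 + 18 + 7 = 39.
Robotics + Databases + Networks: credit hours 11 + 12 + 3 = 26 ≤ 26, interest score 8 + 18 + 7 = 33.
Best is Crypto, Databases, and Networks with total interest score 39.

39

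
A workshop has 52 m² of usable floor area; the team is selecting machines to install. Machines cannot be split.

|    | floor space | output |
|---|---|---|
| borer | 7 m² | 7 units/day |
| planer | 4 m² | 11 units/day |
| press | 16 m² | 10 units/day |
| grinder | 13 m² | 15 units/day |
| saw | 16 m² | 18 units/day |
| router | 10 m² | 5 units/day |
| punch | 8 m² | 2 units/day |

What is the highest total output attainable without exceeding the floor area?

56

Take borer, planer, grinder, saw, and router: floor space 7 + 4 + 13 + 16 + 10 = 50 ≤ 52, output 7 + 11 + 15 + 18 + 5 = 56.
No other feasible combination does better.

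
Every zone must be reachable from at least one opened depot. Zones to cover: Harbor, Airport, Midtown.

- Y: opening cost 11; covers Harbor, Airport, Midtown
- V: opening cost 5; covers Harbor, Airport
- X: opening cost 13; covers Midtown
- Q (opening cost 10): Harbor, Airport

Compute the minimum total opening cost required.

This is a weighted set-cover instance.
Y alone covers Harbor, Airport, Midtown — every zone.
Total opening cost: 11.

11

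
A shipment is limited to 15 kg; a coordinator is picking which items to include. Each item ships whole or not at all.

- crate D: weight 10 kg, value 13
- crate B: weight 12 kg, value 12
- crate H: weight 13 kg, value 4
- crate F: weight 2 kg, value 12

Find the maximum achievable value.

25

This is an integer program with binary decision variables.
crate H + crate F: weight 13 + 2 = 15 ≤ 15, value 4 + 12 = 16.
crate B + crate F: weight 12 + 2 = 14 ≤ 15, value 12 + 12 = 24.
crate D + crate F: weight 10 + 2 = 12 ≤ 15, value 13 + 12 = 25.
Best is crate D and crate F with total value 25.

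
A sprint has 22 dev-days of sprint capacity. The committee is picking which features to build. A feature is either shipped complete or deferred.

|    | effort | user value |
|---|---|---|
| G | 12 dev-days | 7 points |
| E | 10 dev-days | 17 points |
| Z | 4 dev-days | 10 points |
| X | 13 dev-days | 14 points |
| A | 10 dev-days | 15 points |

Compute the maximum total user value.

32

This is a 0-1 knapsack instance.
Allowing fractional choices, the relaxed optimum would be about 39.0, but features are indivisible.
E + Z: effort 10 + 4 = 14 ≤ 22, user value 17 + 10 = 27.
Z + A: effort 4 + 10 = 14 ≤ 22, user value 10 + 15 = 25.
E + A: effort 10 + 10 = 20 ≤ 22, user value 17 + 15 = 32.
Best is E and A with total user value 32.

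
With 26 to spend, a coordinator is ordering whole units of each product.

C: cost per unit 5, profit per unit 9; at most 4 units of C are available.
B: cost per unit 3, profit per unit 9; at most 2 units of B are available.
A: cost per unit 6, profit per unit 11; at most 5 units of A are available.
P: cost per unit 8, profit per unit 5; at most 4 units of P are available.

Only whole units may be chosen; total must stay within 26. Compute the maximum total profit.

B has the best ratio (9/3); taking only B gives at most 2×9 = 18 (stopped by the supply cap of 2).
Mixing does better — 4×C and 2×B: cost 26 ≤ 26, profit 4·9 + 2·9 = 54.

54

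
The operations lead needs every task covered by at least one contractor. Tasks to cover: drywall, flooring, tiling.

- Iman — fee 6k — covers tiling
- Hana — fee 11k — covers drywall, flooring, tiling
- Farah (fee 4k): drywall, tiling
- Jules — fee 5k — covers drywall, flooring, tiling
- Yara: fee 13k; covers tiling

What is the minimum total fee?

5

Jules alone covers drywall, flooring, tiling — every task.
Total fee: 5.
No cover costs less than 5.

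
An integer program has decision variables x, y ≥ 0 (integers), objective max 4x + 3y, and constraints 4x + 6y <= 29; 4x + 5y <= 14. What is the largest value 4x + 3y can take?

The continuous relaxation peaks at (3.5, 0) with value 14.00; rounding to a feasible lattice point costs some objective.
(x,y)=(3,0): 4·3+6·0=12≤29, 4·3+5·0=12≤14, objective 12.
(x,y)=(2,1): 4·2+6·1=14≤29, 4·2+5·1=13≤14, objective 11.
Maximum is 12 at (x,y)=(3,0).

12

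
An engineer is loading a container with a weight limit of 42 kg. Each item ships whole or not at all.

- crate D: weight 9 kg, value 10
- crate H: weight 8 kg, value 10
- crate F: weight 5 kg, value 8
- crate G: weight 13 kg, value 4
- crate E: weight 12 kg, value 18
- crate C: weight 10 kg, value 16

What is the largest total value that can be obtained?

54

Treat it as a binary knapsack problem.
Allowing fractional choices, the relaxed optimum would be about 59.8, but items are indivisible.
crate D + crate F + crate E + crate C: weight 9 + 5 + 12 + 10 = 36 ≤ 42, value 10 + 8 + 18 + 16 = 52.
crate D + crate H + crate E + crate C: weight 9 + 8 + 12 + 10 = 39 ≤ 42, value 10 + 10 + 18 + 16 = 54.
crate H + crate F + crate E + crate C: weight 8 + 5 + 12 + 10 = 35 ≤ 42, value 10 + 8 + 18 + 16 = 52.
Best is crate D, crate H, crate E, and crate C with total value 54.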